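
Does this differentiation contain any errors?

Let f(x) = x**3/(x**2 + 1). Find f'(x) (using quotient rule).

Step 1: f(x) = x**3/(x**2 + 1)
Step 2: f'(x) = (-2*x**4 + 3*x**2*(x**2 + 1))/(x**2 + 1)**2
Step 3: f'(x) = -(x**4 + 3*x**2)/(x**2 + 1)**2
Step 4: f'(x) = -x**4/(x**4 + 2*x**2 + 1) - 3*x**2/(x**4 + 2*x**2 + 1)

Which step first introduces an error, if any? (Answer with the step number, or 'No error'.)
Step 3

Step 3 is incorrect due to a sign flip.
The step shows: -(x**4 + 3*x**2)/(x**2 + 1)**2
The correct value should be: (x**4 + 3*x**2)/(x**2 + 1)**2

Explanation: The sign of the whole expression was flipped: the term (x**4 + 3*x**2)/(x**2 + 1)**2 was incorrectly written as -(x**4 + 3*x**2)/(x**2 + 1)**2
The later steps are derived from this incorrect expression, so the error originates in Step 3.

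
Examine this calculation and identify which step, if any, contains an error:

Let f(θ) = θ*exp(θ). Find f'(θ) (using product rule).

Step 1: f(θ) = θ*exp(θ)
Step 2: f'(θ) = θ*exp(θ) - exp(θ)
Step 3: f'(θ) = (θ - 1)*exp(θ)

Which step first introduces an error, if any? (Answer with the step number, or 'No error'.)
Step 2

Step 2 is incorrect due to a sign flip.
The step shows: θ*exp(θ) - exp(θ)
The correct value should be: θ*exp(θ) + exp(θ)

Explanation: The sign of one term was flipped: the term exp(θ) was incorrectly written as -exp(θ)
The later steps are derived from this incorrect expression, so the error originates in Step 2.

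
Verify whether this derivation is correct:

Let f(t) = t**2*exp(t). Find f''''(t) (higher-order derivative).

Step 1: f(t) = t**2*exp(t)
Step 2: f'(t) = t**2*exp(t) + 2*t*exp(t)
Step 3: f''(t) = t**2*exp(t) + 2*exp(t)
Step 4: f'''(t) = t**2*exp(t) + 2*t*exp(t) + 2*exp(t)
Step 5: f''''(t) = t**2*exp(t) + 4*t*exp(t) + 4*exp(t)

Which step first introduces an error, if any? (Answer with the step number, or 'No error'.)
Step 3

Step 3 is incorrect due to a dropped term.
The step shows: t**2*exp(t) + 2*exp(t)
The correct value should be: t**2*exp(t) + 4*t*exp(t) + 2*exp(t)

Explanation: A term was dropped: the term 4*t*exp(t) was incorrectly omitted
The later steps are derived from this incorrect expression, so the error originates in Step 3.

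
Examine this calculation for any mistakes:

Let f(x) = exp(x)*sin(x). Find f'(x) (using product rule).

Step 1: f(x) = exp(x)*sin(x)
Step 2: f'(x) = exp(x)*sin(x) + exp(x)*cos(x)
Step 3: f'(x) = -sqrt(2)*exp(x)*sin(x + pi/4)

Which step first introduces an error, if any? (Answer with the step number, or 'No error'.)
Step 3

Step 3 is incorrect due to a sign flip.
The step shows: -sqrt(2)*exp(x)*sin(x + pi/4)
The correct value should be: sqrt(2)*exp(x)*sin(x + pi/4)

Explanation: The sign of the whole expression was flipped: the term sqrt(2)*exp(x)*sin(x + pi/4) was incorrectly written as -sqrt(2)*exp(x)*sin(x + pi/4)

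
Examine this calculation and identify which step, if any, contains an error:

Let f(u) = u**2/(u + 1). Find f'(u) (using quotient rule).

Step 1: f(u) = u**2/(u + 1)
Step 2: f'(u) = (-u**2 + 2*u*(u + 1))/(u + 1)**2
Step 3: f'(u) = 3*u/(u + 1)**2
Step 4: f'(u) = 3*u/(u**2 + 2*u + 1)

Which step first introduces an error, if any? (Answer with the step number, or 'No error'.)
Step 3

Step 3 is incorrect due to a wrong exponent.
The step shows: 3*u/(u + 1)**2
The correct value should be: (u**2 + 2*u)/(u + 1)**2

Explanation: The exponent 2 on u was incorrectly written as 1: the term (u**2 + 2*u)/(u + 1)**2 was incorrectly written as 3*u/(u + 1)**2
The later steps are derived from this incorrect expression, so the error originates in Step 3.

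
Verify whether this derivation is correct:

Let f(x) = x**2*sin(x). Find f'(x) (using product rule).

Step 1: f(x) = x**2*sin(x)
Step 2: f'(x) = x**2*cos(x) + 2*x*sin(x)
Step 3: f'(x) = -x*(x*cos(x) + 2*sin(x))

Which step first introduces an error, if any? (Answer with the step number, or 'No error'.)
Step 3

Step 3 is incorrect due to a sign flip.
The step shows: -x*(x*cos(x) + 2*sin(x))
The correct value should be: x*(x*cos(x) + 2*sin(x))

Explanation: The sign of the whole expression was flipped: the term x*(x*cos(x) + 2*sin(x)) was incorrectly written as -x*(x*cos(x) + 2*sin(x))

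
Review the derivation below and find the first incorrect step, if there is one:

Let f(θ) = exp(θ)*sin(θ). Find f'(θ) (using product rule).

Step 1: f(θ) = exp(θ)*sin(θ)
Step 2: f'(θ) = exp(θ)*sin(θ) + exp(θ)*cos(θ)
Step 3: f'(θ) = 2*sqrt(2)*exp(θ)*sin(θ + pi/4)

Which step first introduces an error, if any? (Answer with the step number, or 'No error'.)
Step 3

Step 3 is incorrect due to a wrong exponent.
The step shows: 2*sqrt(2)*exp(θ)*sin(θ + pi/4)
The correct value should be: sqrt(2)*exp(θ)*sin(θ + pi/4)

Explanation: The exponent 1/2 on 2 was incorrectly written as 3/2: the term sqrt(2)*exp(θ)*sin(θ + pi/4) was incorrectly written as 2*sqrt(2)*exp(θ)*sin(θ + pi/4)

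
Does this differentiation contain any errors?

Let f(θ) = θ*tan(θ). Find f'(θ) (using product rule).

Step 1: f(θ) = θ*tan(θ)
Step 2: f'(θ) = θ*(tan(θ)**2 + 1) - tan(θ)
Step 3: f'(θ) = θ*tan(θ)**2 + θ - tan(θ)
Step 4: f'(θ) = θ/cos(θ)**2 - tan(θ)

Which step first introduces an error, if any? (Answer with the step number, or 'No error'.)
Step 2

Step 2 is incorrect due to a sign flip.
The step shows: θ*(tan(θ)**2 + 1) - tan(θ)
The correct value should be: θ*(tan(θ)**2 + 1) + tan(θ)

Explanation: The sign of one term was flipped: the term tan(θ) was incorrectly written as -tan(θ)
The later steps are derived from this incorrect expression, so the error originates in Step 2.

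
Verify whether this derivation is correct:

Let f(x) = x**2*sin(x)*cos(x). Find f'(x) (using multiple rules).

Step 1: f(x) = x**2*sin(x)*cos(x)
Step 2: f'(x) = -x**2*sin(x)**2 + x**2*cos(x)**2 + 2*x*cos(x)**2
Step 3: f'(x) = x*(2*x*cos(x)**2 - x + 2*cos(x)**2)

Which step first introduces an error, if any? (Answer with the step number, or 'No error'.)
Step 2

Step 2 is incorrect due to a wrong trig function.
The step shows: -x**2*sin(x)**2 + x**2*cos(x)**2 + 2*x*cos(x)**2
The correct value should be: -x**2*sin(x)**2 + x**2*cos(x)**2 + 2*x*sin(x)*cos(x)

Explanation: sin(x) was incorrectly written as cos(x): the term 2*x*sin(x)*cos(x) was incorrectly written as 2*x*cos(x)**2
The later steps are derived from this incorrect expression, so the error originates in Step 2.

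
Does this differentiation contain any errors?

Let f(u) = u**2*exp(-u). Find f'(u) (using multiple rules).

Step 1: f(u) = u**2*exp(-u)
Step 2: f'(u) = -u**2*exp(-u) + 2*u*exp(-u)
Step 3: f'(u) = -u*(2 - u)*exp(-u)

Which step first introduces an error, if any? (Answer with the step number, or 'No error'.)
Step 3

Step 3 is incorrect due to a sign flip.
The step shows: -u*(2 - u)*exp(-u)
The correct value should be: u*(2 - u)*exp(-u)

Explanation: The sign of the whole expression was flipped: the term u*(2 - u)*exp(-u) was incorrectly written as -u*(2 - u)*exp(-u)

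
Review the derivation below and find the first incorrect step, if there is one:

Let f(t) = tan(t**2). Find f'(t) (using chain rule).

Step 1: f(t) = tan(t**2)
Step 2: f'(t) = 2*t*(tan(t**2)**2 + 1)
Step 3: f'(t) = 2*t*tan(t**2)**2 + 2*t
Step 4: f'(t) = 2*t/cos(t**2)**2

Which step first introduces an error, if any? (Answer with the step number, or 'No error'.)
No error

All steps in this derivation are correct.
The final answer f'(t) = 2*t/cos(t**2)**2 is valid.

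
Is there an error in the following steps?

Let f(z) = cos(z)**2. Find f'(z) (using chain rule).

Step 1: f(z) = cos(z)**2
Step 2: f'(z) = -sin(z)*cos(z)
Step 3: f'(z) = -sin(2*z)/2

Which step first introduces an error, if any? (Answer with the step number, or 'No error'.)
Step 2

Step 2 is incorrect due to a wrong coefficient.
The step shows: -sin(z)*cos(z)
The correct value should be: -2*sin(z)*cos(z)

Explanation: The coefficient -2 was incorrectly written as -1: the term -2*sin(z)*cos(z) was incorrectly written as -sin(z)*cos(z)
The later steps are derived from this incorrect expression, so the error originates in Step 2.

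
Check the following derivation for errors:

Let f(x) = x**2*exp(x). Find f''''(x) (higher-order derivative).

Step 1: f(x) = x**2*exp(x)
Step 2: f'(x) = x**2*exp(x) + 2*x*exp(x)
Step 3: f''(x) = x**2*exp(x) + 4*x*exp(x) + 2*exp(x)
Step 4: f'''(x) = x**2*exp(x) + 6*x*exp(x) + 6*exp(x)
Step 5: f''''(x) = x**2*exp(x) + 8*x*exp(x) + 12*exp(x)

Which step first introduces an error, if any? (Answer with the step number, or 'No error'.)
No error

All steps in this derivation are correct.
The final answer f''''(x) = x**2*exp(x) + 8*x*exp(x) + 12*exp(x) is valid.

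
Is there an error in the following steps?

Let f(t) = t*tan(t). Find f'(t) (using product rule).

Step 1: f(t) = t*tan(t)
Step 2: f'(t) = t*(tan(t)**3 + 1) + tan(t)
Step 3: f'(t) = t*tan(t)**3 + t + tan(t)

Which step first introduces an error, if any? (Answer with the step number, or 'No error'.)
Step 2

Step 2 is incorrect due to a wrong exponent.
The step shows: t*(tan(t)**3 + 1) + tan(t)
The correct value should be: t*(tan(t)**2 + 1) + tan(t)

Explanation: The exponent 2 on tan(t) was incorrectly written as 3: the term t*(tan(t)**2 + 1) was incorrectly written as t*(tan(t)**3 + 1)
The later steps are derived from this incorrect expression, so the error originates in Step 2.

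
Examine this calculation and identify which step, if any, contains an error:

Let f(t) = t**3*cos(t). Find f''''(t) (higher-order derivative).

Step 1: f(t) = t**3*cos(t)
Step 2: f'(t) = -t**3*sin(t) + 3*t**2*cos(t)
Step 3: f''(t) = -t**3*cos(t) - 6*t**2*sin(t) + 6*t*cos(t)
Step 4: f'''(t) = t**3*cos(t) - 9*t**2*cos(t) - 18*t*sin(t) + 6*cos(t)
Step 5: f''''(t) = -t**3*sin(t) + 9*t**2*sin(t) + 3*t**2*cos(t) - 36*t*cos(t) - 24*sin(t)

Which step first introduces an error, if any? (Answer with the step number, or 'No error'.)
Step 4

Step 4 is incorrect due to a wrong trig function.
The step shows: t**3*cos(t) - 9*t**2*cos(t) - 18*t*sin(t) + 6*cos(t)
The correct value should be: t**3*sin(t) - 9*t**2*cos(t) - 18*t*sin(t) + 6*cos(t)

Explanation: sin(t) was incorrectly written as cos(t): the term t**3*sin(t) was incorrectly written as t**3*cos(t)
The later steps are derived from this incorrect expression, so the error originates in Step 4.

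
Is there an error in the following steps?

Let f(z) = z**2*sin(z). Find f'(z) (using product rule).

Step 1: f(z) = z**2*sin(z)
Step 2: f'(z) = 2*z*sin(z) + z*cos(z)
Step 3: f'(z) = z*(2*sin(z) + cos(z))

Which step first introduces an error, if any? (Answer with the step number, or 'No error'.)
Step 2

Step 2 is incorrect due to a wrong exponent.
The step shows: 2*z*sin(z) + z*cos(z)
The correct value should be: z**2*cos(z) + 2*z*sin(z)

Explanation: The exponent 2 on z was incorrectly written as 1: the term z**2*cos(z) was incorrectly written as z*cos(z)
The later steps are derived from this incorrect expression, so the error originates in Step 2.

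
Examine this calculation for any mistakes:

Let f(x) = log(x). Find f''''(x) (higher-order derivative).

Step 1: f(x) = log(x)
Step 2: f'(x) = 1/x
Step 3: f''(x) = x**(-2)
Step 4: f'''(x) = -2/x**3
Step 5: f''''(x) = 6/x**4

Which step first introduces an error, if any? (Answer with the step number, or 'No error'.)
Step 3

Step 3 is incorrect due to a sign flip.
The step shows: x**(-2)
The correct value should be: -1/x**2

Explanation: The sign of the whole expression was flipped: the term -1/x**2 was incorrectly written as x**(-2)
The later steps are derived from this incorrect expression, so the error originates in Step 3.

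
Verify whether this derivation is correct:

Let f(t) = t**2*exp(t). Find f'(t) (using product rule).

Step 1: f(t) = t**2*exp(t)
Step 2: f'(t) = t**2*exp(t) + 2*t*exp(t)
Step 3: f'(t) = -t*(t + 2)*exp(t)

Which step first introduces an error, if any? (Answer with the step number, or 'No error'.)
Step 3

Step 3 is incorrect due to a sign flip.
The step shows: -t*(t + 2)*exp(t)
The correct value should be: t*(t + 2)*exp(t)

Explanation: The sign of the whole expression was flipped: the term t*(t + 2)*exp(t) was incorrectly written as -t*(t + 2)*exp(t)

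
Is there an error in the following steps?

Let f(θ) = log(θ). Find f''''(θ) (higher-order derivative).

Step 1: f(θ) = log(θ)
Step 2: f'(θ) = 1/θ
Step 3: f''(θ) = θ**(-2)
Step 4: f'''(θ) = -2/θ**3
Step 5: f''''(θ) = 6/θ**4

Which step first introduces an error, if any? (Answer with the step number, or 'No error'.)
Step 3

Step 3 is incorrect due to a sign flip.
The step shows: θ**(-2)
The correct value should be: -1/θ**2

Explanation: The sign of the whole expression was flipped: the term -1/θ**2 was incorrectly written as θ**(-2)
The later steps are derived from this incorrect expression, so the error originates in Step 3.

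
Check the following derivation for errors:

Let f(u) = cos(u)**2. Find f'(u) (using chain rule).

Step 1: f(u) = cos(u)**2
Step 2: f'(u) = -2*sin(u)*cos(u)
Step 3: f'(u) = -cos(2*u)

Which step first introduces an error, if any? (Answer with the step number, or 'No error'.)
Step 3

Step 3 is incorrect due to a wrong trig function.
The step shows: -cos(2*u)
The correct value should be: -sin(2*u)

Explanation: sin(2*u) was incorrectly written as cos(2*u): the term -sin(2*u) was incorrectly written as -cos(2*u)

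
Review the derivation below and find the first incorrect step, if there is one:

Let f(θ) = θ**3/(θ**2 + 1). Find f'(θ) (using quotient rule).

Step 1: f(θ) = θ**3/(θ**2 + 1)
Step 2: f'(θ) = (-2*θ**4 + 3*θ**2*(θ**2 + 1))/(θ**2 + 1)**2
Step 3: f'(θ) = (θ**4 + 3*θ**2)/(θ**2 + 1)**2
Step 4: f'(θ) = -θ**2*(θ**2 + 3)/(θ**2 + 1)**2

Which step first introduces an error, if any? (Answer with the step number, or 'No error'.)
Step 4

Step 4 is incorrect due to a sign flip.
The step shows: -θ**2*(θ**2 + 3)/(θ**2 + 1)**2
The correct value should be: θ**2*(θ**2 + 3)/(θ**2 + 1)**2

Explanation: The sign of the whole expression was flipped: the term θ**2*(θ**2 + 3)/(θ**2 + 1)**2 was incorrectly written as -θ**2*(θ**2 + 3)/(θ**2 + 1)**2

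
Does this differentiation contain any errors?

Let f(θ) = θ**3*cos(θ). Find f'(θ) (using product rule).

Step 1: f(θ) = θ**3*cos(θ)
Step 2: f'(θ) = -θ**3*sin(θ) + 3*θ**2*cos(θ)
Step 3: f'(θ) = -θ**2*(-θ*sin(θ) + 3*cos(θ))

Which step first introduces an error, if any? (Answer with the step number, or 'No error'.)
Step 3

Step 3 is incorrect due to a sign flip.
The step shows: -θ**2*(-θ*sin(θ) + 3*cos(θ))
The correct value should be: θ**2*(-θ*sin(θ) + 3*cos(θ))

Explanation: The sign of the whole expression was flipped: the term θ**2*(-θ*sin(θ) + 3*cos(θ)) was incorrectly written as -θ**2*(-θ*sin(θ) + 3*cos(θ))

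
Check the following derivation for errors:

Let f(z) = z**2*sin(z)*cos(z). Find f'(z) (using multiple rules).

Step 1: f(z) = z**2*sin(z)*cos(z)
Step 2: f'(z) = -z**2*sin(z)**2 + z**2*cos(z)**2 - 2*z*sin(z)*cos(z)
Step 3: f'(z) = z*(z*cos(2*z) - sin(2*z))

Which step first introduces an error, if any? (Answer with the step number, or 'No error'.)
Step 2

Step 2 is incorrect due to a sign flip.
The step shows: -z**2*sin(z)**2 + z**2*cos(z)**2 - 2*z*sin(z)*cos(z)
The correct value should be: -z**2*sin(z)**2 + z**2*cos(z)**2 + 2*z*sin(z)*cos(z)

Explanation: The sign of one term was flipped: the term 2*z*sin(z)*cos(z) was incorrectly written as -2*z*sin(z)*cos(z)
The later steps are derived from this incorrect expression, so the error originates in Step 2.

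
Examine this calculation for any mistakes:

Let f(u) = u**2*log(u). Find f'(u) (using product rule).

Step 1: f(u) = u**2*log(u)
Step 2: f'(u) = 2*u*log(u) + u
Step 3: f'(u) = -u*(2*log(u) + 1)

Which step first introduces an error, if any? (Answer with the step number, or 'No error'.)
Step 3

Step 3 is incorrect due to a sign flip.
The step shows: -u*(2*log(u) + 1)
The correct value should be: u*(2*log(u) + 1)

Explanation: The sign of the whole expression was flipped: the term u*(2*log(u) + 1) was incorrectly written as -u*(2*log(u) + 1)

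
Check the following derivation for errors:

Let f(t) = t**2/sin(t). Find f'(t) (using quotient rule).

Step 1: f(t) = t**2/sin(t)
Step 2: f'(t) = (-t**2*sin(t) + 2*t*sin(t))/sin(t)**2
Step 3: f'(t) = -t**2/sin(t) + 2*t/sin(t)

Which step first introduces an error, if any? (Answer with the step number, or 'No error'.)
Step 2

Step 2 is incorrect due to a wrong trig function.
The step shows: (-t**2*sin(t) + 2*t*sin(t))/sin(t)**2
The correct value should be: (-t**2*cos(t) + 2*t*sin(t))/sin(t)**2

Explanation: cos(t) was incorrectly written as sin(t): the term (-t**2*cos(t) + 2*t*sin(t))/sin(t)**2 was incorrectly written as (-t**2*sin(t) + 2*t*sin(t))/sin(t)**2
The later steps are derived from this incorrect expression, so the error originates in Step 2.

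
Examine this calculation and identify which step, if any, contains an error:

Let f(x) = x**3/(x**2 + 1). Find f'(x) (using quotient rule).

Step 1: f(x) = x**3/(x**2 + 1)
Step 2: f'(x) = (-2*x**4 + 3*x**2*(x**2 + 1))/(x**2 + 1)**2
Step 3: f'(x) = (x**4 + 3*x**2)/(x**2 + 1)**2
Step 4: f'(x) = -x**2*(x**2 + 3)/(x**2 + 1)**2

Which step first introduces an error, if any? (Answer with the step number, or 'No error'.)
Step 4

Step 4 is incorrect due to a sign flip.
The step shows: -x**2*(x**2 + 3)/(x**2 + 1)**2
The correct value should be: x**2*(x**2 + 3)/(x**2 + 1)**2

Explanation: The sign of the whole expression was flipped: the term x**2*(x**2 + 3)/(x**2 + 1)**2 was incorrectly written as -x**2*(x**2 + 3)/(x**2 + 1)**2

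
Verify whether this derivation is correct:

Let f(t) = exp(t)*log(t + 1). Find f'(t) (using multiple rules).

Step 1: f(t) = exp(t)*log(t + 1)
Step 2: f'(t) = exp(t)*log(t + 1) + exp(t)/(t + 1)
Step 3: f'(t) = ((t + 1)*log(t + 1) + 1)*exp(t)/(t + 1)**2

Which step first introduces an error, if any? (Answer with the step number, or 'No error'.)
Step 3

Step 3 is incorrect due to a wrong exponent.
The step shows: ((t + 1)*log(t + 1) + 1)*exp(t)/(t + 1)**2
The correct value should be: ((t + 1)*log(t + 1) + 1)*exp(t)/(t + 1)

Explanation: The exponent -1 on t + 1 was incorrectly written as -2: the term ((t + 1)*log(t + 1) + 1)*exp(t)/(t + 1) was incorrectly written as ((t + 1)*log(t + 1) + 1)*exp(t)/(t + 1)**2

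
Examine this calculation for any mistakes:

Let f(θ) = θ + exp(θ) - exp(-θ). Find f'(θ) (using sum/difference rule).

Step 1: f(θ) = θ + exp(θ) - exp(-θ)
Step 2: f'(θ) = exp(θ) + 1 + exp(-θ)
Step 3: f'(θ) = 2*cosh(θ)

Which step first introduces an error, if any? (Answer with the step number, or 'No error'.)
Step 3

Step 3 is incorrect due to a dropped term.
The step shows: 2*cosh(θ)
The correct value should be: 2*cosh(θ) + 1

Explanation: A term was dropped: the term 1 was incorrectly omitted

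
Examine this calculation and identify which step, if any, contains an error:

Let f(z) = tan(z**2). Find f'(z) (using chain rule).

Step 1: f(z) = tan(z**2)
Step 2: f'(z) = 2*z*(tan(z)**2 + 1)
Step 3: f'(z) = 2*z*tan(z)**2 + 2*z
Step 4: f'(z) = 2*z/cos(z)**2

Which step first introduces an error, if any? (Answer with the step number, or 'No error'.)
Step 2

Step 2 is incorrect due to a wrong exponent.
The step shows: 2*z*(tan(z)**2 + 1)
The correct value should be: 2*z*(tan(z**2)**2 + 1)

Explanation: The exponent 2 on z was incorrectly written as 1: the term 2*z*(tan(z**2)**2 + 1) was incorrectly written as 2*z*(tan(z)**2 + 1)
The later steps are derived from this incorrect expression, so the error originates in Step 2.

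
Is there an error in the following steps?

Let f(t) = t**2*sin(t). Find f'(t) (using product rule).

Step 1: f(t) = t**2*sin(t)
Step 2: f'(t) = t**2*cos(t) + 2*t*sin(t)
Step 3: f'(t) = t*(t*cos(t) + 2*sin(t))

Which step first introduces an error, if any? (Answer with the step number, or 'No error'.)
No error

All steps in this derivation are correct.
The final answer f'(t) = t*(t*cos(t) + 2*sin(t)) is valid.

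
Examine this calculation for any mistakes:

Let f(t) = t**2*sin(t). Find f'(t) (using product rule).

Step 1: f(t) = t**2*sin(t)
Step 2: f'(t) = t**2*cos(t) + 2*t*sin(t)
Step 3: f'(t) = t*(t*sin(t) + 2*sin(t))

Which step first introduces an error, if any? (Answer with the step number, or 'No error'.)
Step 3

Step 3 is incorrect due to a wrong trig function.
The step shows: t*(t*sin(t) + 2*sin(t))
The correct value should be: t*(t*cos(t) + 2*sin(t))

Explanation: cos(t) was incorrectly written as sin(t): the term t*(t*cos(t) + 2*sin(t)) was incorrectly written as t*(t*sin(t) + 2*sin(t))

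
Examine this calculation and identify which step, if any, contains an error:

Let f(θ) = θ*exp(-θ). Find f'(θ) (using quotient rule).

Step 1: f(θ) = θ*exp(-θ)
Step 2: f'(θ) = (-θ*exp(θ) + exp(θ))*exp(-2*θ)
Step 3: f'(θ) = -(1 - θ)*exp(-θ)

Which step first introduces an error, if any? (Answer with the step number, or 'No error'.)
Step 3

Step 3 is incorrect due to a sign flip.
The step shows: -(1 - θ)*exp(-θ)
The correct value should be: (1 - θ)*exp(-θ)

Explanation: The sign of the whole expression was flipped: the term (1 - θ)*exp(-θ) was incorrectly written as -(1 - θ)*exp(-θ)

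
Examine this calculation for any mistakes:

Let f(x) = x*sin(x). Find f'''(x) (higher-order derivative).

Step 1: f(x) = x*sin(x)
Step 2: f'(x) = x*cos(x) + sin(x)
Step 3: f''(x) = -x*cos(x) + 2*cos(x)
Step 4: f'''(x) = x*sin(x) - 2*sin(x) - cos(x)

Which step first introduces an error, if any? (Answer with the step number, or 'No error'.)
Step 3

Step 3 is incorrect due to a wrong trig function.
The step shows: -x*cos(x) + 2*cos(x)
The correct value should be: -x*sin(x) + 2*cos(x)

Explanation: sin(x) was incorrectly written as cos(x): the term -x*sin(x) was incorrectly written as -x*cos(x)
The later steps are derived from this incorrect expression, so the error originates in Step 3.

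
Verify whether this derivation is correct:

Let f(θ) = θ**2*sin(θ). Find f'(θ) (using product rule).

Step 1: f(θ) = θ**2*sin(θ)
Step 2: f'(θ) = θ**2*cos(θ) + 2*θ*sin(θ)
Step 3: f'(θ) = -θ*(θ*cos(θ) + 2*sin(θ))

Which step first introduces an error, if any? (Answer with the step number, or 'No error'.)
Step 3

Step 3 is incorrect due to a sign flip.
The step shows: -θ*(θ*cos(θ) + 2*sin(θ))
The correct value should be: θ*(θ*cos(θ) + 2*sin(θ))

Explanation: The sign of the whole expression was flipped: the term θ*(θ*cos(θ) + 2*sin(θ)) was incorrectly written as -θ*(θ*cos(θ) + 2*sin(θ))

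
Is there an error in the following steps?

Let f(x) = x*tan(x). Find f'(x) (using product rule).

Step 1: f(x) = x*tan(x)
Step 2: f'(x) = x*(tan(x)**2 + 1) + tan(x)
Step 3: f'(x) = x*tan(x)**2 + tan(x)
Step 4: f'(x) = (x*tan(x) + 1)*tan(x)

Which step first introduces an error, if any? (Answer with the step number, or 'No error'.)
Step 3

Step 3 is incorrect due to a dropped term.
The step shows: x*tan(x)**2 + tan(x)
The correct value should be: x*tan(x)**2 + x + tan(x)

Explanation: A term was dropped: the term x was incorrectly omitted
The later steps are derived from this incorrect expression, so the error originates in Step 3.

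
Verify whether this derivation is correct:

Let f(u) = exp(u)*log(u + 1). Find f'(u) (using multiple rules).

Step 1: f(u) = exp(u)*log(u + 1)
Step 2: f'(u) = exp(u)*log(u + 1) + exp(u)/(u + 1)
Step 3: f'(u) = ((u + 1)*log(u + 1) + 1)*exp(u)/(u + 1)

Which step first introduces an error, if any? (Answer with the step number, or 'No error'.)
No error

All steps in this derivation are correct.
The final answer f'(u) = ((u + 1)*log(u + 1) + 1)*exp(u)/(u + 1) is valid.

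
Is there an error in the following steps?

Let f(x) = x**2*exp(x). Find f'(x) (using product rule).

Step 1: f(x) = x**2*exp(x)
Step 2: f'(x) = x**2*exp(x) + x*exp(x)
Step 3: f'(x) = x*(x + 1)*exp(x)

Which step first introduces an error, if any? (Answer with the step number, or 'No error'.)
Step 2

Step 2 is incorrect due to a wrong coefficient.
The step shows: x**2*exp(x) + x*exp(x)
The correct value should be: x**2*exp(x) + 2*x*exp(x)

Explanation: The coefficient 2 was incorrectly written as 1: the term 2*x*exp(x) was incorrectly written as x*exp(x)
The later steps are derived from this incorrect expression, so the error originates in Step 2.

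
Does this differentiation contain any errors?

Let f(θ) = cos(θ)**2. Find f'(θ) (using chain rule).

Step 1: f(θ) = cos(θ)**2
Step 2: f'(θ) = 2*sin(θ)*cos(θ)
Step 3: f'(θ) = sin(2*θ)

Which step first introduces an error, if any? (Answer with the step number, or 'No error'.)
Step 2

Step 2 is incorrect due to a sign flip.
The step shows: 2*sin(θ)*cos(θ)
The correct value should be: -2*sin(θ)*cos(θ)

Explanation: The sign of the whole expression was flipped: the term -2*sin(θ)*cos(θ) was incorrectly written as 2*sin(θ)*cos(θ)
The later steps are derived from this incorrect expression, so the error originates in Step 2.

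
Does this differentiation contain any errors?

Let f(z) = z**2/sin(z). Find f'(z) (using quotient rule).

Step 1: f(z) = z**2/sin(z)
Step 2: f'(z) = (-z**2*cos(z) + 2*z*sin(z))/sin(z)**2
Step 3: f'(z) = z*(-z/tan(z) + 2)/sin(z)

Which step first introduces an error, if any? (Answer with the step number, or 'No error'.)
No error

All steps in this derivation are correct.
The final answer f'(z) = z*(-z/tan(z) + 2)/sin(z) is valid.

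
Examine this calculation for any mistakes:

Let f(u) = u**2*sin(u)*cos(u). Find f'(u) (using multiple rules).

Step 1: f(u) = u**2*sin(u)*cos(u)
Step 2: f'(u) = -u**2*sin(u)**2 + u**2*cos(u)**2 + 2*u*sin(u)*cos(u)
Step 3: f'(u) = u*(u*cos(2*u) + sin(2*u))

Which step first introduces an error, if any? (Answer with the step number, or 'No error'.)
No error

All steps in this derivation are correct.
The final answer f'(u) = u*(u*cos(2*u) + sin(2*u)) is valid.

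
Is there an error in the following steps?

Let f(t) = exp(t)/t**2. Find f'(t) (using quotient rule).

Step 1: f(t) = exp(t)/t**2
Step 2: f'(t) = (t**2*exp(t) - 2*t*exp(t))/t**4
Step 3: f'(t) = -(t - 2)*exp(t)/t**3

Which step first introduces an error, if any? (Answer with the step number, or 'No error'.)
Step 3

Step 3 is incorrect due to a sign flip.
The step shows: -(t - 2)*exp(t)/t**3
The correct value should be: (t - 2)*exp(t)/t**3

Explanation: The sign of the whole expression was flipped: the term (t - 2)*exp(t)/t**3 was incorrectly written as -(t - 2)*exp(t)/t**3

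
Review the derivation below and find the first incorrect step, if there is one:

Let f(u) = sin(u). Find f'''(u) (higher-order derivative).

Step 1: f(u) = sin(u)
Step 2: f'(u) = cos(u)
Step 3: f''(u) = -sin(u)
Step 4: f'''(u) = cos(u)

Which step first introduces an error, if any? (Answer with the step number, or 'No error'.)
Step 4

Step 4 is incorrect due to a sign flip.
The step shows: cos(u)
The correct value should be: -cos(u)

Explanation: The sign of the whole expression was flipped: the term -cos(u) was incorrectly written as cos(u)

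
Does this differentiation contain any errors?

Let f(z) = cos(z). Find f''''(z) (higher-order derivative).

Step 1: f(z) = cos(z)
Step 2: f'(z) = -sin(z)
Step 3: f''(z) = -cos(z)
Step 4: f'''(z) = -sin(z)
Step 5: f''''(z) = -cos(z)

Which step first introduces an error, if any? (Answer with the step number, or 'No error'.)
Step 4

Step 4 is incorrect due to a sign flip.
The step shows: -sin(z)
The correct value should be: sin(z)

Explanation: The sign of the whole expression was flipped: the term sin(z) was incorrectly written as -sin(z)
The later steps are derived from this incorrect expression, so the error originates in Step 4.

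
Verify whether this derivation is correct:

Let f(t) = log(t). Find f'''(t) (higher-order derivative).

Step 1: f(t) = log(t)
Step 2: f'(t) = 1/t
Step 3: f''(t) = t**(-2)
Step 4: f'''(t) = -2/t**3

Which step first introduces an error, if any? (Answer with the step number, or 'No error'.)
Step 3

Step 3 is incorrect due to a sign flip.
The step shows: t**(-2)
The correct value should be: -1/t**2

Explanation: The sign of the whole expression was flipped: the term -1/t**2 was incorrectly written as t**(-2)
The later steps are derived from this incorrect expression, so the error originates in Step 3.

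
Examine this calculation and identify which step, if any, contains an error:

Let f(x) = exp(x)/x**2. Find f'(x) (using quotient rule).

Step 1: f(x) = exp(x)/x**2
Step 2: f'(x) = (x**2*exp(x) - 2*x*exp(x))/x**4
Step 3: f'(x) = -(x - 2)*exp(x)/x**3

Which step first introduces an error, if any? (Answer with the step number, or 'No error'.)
Step 3

Step 3 is incorrect due to a sign flip.
The step shows: -(x - 2)*exp(x)/x**3
The correct value should be: (x - 2)*exp(x)/x**3

Explanation: The sign of the whole expression was flipped: the term (x - 2)*exp(x)/x**3 was incorrectly written as -(x - 2)*exp(x)/x**3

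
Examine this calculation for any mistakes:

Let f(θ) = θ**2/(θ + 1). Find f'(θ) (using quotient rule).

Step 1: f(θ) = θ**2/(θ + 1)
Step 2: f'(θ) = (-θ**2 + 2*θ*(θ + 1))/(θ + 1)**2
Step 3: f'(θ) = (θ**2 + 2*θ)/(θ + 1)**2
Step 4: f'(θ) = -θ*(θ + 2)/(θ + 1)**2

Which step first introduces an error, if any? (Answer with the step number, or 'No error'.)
Step 4

Step 4 is incorrect due to a sign flip.
The step shows: -θ*(θ + 2)/(θ + 1)**2
The correct value should be: θ*(θ + 2)/(θ + 1)**2

Explanation: The sign of the whole expression was flipped: the term θ*(θ + 2)/(θ + 1)**2 was incorrectly written as -θ*(θ + 2)/(θ + 1)**2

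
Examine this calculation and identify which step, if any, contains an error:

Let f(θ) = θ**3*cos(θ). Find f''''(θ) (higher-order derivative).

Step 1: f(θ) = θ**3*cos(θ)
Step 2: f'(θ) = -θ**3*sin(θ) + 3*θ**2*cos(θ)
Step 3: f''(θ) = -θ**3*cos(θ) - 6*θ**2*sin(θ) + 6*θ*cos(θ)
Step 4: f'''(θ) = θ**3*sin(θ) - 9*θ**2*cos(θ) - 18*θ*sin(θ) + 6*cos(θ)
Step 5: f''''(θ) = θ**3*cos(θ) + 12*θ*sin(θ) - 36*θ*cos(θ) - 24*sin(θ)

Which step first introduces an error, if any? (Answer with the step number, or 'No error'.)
Step 5

Step 5 is incorrect due to a wrong exponent.
The step shows: θ**3*cos(θ) + 12*θ*sin(θ) - 36*θ*cos(θ) - 24*sin(θ)
The correct value should be: θ**3*cos(θ) + 12*θ**2*sin(θ) - 36*θ*cos(θ) - 24*sin(θ)

Explanation: The exponent 2 on θ was incorrectly written as 1: the term 12*θ**2*sin(θ) was incorrectly written as 12*θ*sin(θ)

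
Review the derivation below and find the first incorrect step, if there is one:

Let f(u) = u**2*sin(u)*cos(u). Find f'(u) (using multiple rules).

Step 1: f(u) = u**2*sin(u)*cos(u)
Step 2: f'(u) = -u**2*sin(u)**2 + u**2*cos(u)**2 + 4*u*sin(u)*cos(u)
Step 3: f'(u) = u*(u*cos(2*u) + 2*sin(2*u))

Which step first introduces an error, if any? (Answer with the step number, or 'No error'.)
Step 2

Step 2 is incorrect due to a wrong coefficient.
The step shows: -u**2*sin(u)**2 + u**2*cos(u)**2 + 4*u*sin(u)*cos(u)
The correct value should be: -u**2*sin(u)**2 + u**2*cos(u)**2 + 2*u*sin(u)*cos(u)

Explanation: The coefficient 2 was incorrectly written as 4: the term 2*u*sin(u)*cos(u) was incorrectly written as 4*u*sin(u)*cos(u)
The later steps are derived from this incorrect expression, so the error originates in Step 2.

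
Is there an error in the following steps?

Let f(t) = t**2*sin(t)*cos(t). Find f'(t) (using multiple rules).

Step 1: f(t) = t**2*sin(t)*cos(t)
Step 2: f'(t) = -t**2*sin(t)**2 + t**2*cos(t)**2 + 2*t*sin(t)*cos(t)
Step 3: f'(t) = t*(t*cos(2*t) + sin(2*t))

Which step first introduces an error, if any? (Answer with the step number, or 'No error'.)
No error

All steps in this derivation are correct.
The final answer f'(t) = t*(t*cos(2*t) + sin(2*t)) is valid.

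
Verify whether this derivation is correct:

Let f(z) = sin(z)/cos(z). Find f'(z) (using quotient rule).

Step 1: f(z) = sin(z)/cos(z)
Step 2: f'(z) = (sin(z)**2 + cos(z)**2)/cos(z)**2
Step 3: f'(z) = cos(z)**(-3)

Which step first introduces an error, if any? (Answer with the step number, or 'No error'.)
Step 3

Step 3 is incorrect due to a wrong exponent.
The step shows: cos(z)**(-3)
The correct value should be: cos(z)**(-2)

Explanation: The exponent -2 on cos(z) was incorrectly written as -3: the term cos(z)**(-2) was incorrectly written as cos(z)**(-3)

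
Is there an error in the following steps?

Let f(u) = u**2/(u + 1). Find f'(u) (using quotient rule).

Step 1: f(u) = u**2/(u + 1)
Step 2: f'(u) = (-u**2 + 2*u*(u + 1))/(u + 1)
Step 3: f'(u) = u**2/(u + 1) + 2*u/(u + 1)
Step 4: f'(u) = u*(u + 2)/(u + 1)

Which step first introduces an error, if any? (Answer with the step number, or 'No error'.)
Step 2

Step 2 is incorrect due to a wrong exponent.
The step shows: (-u**2 + 2*u*(u + 1))/(u + 1)
The correct value should be: (-u**2 + 2*u*(u + 1))/(u + 1)**2

Explanation: The exponent -2 on u + 1 was incorrectly written as -1: the term (-u**2 + 2*u*(u + 1))/(u + 1)**2 was incorrectly written as (-u**2 + 2*u*(u + 1))/(u + 1)
The later steps are derived from this incorrect expression, so the error originates in Step 2.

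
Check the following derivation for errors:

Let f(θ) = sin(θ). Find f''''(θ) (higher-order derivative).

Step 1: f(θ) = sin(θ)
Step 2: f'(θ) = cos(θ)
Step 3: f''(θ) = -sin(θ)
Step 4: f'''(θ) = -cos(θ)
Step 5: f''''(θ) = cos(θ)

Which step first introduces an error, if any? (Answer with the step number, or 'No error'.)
Step 5

Step 5 is incorrect due to a wrong trig function.
The step shows: cos(θ)
The correct value should be: sin(θ)

Explanation: sin(θ) was incorrectly written as cos(θ): the term sin(θ) was incorrectly written as cos(θ)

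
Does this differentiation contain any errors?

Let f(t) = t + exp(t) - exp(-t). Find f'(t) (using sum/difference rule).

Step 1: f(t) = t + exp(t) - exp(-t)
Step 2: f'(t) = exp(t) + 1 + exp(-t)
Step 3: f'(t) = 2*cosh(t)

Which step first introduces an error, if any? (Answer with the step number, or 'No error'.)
Step 3

Step 3 is incorrect due to a dropped term.
The step shows: 2*cosh(t)
The correct value should be: 2*cosh(t) + 1

Explanation: A term was dropped: the term 1 was incorrectly omitted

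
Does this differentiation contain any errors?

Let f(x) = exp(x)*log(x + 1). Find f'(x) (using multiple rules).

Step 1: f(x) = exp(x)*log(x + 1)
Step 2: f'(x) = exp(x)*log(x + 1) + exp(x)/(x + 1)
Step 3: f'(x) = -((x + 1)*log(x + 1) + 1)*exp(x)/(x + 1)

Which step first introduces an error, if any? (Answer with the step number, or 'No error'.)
Step 3

Step 3 is incorrect due to a sign flip.
The step shows: -((x + 1)*log(x + 1) + 1)*exp(x)/(x + 1)
The correct value should be: ((x + 1)*log(x + 1) + 1)*exp(x)/(x + 1)

Explanation: The sign of the whole expression was flipped: the term ((x + 1)*log(x + 1) + 1)*exp(x)/(x + 1) was incorrectly written as -((x + 1)*log(x + 1) + 1)*exp(x)/(x + 1)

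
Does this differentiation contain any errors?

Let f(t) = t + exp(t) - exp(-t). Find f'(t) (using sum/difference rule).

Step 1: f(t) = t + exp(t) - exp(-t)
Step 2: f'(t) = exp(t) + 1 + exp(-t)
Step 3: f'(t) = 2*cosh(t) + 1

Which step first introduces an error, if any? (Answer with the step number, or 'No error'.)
No error

All steps in this derivation are correct.
The final answer f'(t) = 2*cosh(t) + 1 is valid.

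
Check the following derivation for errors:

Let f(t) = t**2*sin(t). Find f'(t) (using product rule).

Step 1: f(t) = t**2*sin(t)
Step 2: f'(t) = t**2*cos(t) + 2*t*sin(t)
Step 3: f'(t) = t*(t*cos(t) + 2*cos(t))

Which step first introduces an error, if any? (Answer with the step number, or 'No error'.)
Step 3

Step 3 is incorrect due to a wrong trig function.
The step shows: t*(t*cos(t) + 2*cos(t))
The correct value should be: t*(t*cos(t) + 2*sin(t))

Explanation: sin(t) was incorrectly written as cos(t): the term t*(t*cos(t) + 2*sin(t)) was incorrectly written as t*(t*cos(t) + 2*cos(t))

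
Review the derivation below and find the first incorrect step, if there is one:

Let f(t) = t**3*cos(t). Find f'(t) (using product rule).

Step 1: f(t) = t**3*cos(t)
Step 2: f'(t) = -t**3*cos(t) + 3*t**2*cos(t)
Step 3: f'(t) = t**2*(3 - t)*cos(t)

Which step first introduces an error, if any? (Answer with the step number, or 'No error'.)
Step 2

Step 2 is incorrect due to a wrong trig function.
The step shows: -t**3*cos(t) + 3*t**2*cos(t)
The correct value should be: -t**3*sin(t) + 3*t**2*cos(t)

Explanation: sin(t) was incorrectly written as cos(t): the term -t**3*sin(t) was incorrectly written as -t**3*cos(t)
The later steps are derived from this incorrect expression, so the error originates in Step 2.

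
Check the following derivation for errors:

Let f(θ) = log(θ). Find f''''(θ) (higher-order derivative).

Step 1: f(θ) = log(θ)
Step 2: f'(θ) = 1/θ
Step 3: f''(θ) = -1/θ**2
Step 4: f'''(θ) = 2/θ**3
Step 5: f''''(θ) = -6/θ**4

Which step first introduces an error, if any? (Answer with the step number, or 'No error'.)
No error

All steps in this derivation are correct.
The final answer f''''(θ) = -6/θ**4 is valid.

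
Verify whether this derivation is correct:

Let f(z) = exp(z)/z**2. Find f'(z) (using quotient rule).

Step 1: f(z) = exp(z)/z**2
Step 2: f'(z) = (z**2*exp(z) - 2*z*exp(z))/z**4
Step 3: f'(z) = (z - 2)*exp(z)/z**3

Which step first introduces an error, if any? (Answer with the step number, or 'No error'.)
No error

All steps in this derivation are correct.
The final answer f'(z) = (z - 2)*exp(z)/z**3 is valid.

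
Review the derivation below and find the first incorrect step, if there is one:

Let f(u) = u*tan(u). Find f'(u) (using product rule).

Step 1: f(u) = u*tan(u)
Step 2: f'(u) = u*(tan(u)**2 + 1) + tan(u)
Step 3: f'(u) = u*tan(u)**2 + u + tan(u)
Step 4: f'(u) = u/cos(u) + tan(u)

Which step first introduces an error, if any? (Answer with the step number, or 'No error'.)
Step 4

Step 4 is incorrect due to a wrong exponent.
The step shows: u/cos(u) + tan(u)
The correct value should be: u/cos(u)**2 + tan(u)

Explanation: The exponent -2 on cos(u) was incorrectly written as -1: the term u/cos(u)**2 was incorrectly written as u/cos(u)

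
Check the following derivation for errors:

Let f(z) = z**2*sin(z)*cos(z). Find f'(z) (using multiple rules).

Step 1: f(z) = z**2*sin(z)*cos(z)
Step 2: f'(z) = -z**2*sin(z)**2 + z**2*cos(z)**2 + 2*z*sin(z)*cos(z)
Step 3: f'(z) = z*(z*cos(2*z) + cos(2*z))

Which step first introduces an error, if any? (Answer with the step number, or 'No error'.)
Step 3

Step 3 is incorrect due to a wrong trig function.
The step shows: z*(z*cos(2*z) + cos(2*z))
The correct value should be: z*(z*cos(2*z) + sin(2*z))

Explanation: sin(2*z) was incorrectly written as cos(2*z): the term z*(z*cos(2*z) + sin(2*z)) was incorrectly written as z*(z*cos(2*z) + cos(2*z))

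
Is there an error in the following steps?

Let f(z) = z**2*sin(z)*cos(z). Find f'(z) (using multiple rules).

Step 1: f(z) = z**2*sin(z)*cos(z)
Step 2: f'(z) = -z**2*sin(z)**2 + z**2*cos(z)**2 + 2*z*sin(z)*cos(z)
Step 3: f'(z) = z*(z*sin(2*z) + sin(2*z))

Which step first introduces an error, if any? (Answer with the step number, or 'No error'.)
Step 3

Step 3 is incorrect due to a wrong trig function.
The step shows: z*(z*sin(2*z) + sin(2*z))
The correct value should be: z*(z*cos(2*z) + sin(2*z))

Explanation: cos(2*z) was incorrectly written as sin(2*z): the term z*(z*cos(2*z) + sin(2*z)) was incorrectly written as z*(z*sin(2*z) + sin(2*z))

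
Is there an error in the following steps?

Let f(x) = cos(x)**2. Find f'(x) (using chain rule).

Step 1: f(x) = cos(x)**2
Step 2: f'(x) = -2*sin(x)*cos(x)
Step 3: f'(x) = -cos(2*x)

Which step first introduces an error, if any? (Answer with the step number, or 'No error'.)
Step 3

Step 3 is incorrect due to a wrong trig function.
The step shows: -cos(2*x)
The correct value should be: -sin(2*x)

Explanation: sin(2*x) was incorrectly written as cos(2*x): the term -sin(2*x) was incorrectly written as -cos(2*x)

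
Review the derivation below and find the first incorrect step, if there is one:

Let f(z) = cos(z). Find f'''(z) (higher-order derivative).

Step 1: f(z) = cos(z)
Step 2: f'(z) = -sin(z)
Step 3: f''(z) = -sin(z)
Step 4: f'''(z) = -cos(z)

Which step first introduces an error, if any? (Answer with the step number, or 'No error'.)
Step 3

Step 3 is incorrect due to a wrong trig function.
The step shows: -sin(z)
The correct value should be: -cos(z)

Explanation: cos(z) was incorrectly written as sin(z): the term -cos(z) was incorrectly written as -sin(z)
The later steps are derived from this incorrect expression, so the error originates in Step 3.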